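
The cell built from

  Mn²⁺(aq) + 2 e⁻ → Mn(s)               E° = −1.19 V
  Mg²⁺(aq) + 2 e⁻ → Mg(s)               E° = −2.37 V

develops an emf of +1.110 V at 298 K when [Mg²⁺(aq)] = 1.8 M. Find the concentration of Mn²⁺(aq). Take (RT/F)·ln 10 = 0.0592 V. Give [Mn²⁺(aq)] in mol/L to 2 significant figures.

With Mn²⁺/Mn at the cathode and Mg²⁺/Mg at the anode, E°cell = −1.19 − (−2.37) = +1.18 V (n = 2).
Since E = E° − (0.0592/n)·log Q, log Q = n(E° − E)/0.0592 = 2.365.
Balancing electrons gives Mn²⁺(aq) + Mg(s) → Mn(s) + Mg²⁺(aq); thus Q = [Mg²⁺(aq)] / [Mn²⁺(aq)].
Solving for the unknown gives log [Mn²⁺(aq)] = −2.110, so [Mn²⁺(aq)] ≈ 0.0078 M.

0.0078 M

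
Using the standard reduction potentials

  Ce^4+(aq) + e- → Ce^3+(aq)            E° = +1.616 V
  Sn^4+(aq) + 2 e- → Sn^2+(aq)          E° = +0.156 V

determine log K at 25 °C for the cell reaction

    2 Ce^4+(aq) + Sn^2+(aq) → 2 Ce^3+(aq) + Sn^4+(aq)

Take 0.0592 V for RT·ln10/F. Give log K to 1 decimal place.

The Ce⁴⁺/Ce³⁺ couple is reduced (cathode); E°cell = +1.616 − (+0.156) = +1.460 V with n = 2.
At equilibrium E = 0, so log K = nE°cell / 0.0592 = (2)(+1.460) / 0.0592 = 49.3.

log K = 49.3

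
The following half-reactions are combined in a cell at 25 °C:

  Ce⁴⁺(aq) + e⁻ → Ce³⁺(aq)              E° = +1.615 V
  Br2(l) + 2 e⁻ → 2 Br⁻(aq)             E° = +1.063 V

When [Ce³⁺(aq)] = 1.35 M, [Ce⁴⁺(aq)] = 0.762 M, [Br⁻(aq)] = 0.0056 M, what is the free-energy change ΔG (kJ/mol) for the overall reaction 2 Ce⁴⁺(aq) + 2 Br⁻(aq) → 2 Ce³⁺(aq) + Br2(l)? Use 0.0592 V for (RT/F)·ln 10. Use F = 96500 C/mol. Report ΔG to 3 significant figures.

E°cell = +1.615 − (+1.063) = +0.552 V; the balanced reaction transfers n = 2 electrons.
Q = [Ce³⁺(aq)]^2 / ([Ce⁴⁺(aq)]^2·[Br⁻(aq)]^2) = 1×10^5, so log Q = 5.000 and E = +0.552 − (0.0592/2)(5.000) = +0.4040 V.
Then ΔG = −nFE = −2 × 96500 × +0.4040 J/mol = −78.0 kJ/mol.

−78.0 kJ/mol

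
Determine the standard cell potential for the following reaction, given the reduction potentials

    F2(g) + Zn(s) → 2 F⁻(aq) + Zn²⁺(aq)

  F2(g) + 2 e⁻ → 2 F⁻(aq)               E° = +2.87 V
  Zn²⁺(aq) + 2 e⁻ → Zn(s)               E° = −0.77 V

F2(g) gains electrons, so the F₂/F⁻ couple is the cathode; the Zn²⁺/Zn couple is the anode.
E°cell = E°(cathode) − E°(anode) = +2.87 − (−0.77) = +3.64 V.
The positive value indicates the reaction is spontaneous as written.

+3.64 V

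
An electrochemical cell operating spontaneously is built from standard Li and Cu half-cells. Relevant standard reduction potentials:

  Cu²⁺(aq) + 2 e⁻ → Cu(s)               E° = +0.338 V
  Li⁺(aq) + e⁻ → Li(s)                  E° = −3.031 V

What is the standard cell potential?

+3.369 V

Of the two couples in this cell, the one with the more positive reduction potential is reduced at the cathode: here that is Cu²⁺/Cu (+0.338 V); Li⁺/Li (−3.031 V) is the anode.
E°cell = E°(cathode) − E°(anode) = +0.338 − (−3.031) = +3.369 V.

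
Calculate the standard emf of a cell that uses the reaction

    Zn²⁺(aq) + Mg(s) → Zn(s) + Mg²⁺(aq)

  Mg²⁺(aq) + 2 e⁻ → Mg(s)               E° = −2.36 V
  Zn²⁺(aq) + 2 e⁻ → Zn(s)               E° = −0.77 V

+1.59 V

Zn²⁺(aq) gains electrons, so the Zn²⁺/Zn couple is the cathode; the Mg²⁺/Mg couple is the anode.
E°cell = E°(cathode) − E°(anode) = −0.77 − (−2.36) = +1.59 V.
The positive value indicates the reaction is spontaneous as written.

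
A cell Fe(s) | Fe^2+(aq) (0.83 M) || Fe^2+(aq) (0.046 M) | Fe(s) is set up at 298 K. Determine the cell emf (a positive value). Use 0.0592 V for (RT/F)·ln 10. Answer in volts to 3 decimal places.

0.037 V

For a concentration cell E°cell = 0, since both electrodes use the same couple.
The compartment with the higher Fe^2+(aq) concentration (0.83 M) acts as the cathode; ions are reduced there and produced at the dilute (0.046 M) anode.
With n = 2, Ecell = −(0.0592/2)·log([dilute]/[conc]) = −(0.0592/2)·log(0.046/0.83) = +0.037 V.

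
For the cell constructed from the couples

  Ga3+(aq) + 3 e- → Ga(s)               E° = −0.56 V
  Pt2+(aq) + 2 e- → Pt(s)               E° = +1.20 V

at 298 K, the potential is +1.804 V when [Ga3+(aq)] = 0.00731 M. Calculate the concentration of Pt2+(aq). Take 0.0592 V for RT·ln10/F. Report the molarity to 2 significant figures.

1.2 M

With Pt²⁺/Pt at the cathode and Ga³⁺/Ga at the anode, E°cell = +1.20 − (−0.56) = +1.76 V (n = 6).
Rearranging E = E° − (0.0592/n)·log Q gives log Q = 6(+1.76 − (+1.804))/0.0592 = −4.459.
Balancing electrons gives 3 Pt2+(aq) + 2 Ga(s) → 3 Pt(s) + 2 Ga3+(aq); thus Q = [Ga3+(aq)]^2 / [Pt2+(aq)]^3.
Isolating [Pt2+(aq)] in Q = 10^{−4.459} yields log [Pt2+(aq)] = 0.062, i.e. 1.2 M.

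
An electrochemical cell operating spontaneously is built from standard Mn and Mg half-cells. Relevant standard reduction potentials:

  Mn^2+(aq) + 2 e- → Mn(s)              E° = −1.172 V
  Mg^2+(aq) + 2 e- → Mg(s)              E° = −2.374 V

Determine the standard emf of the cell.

+1.202 V

Of the two couples in this cell, the one with the more positive reduction potential is reduced at the cathode: here that is Mn²⁺/Mn (−1.172 V); Mg²⁺/Mg (−2.374 V) is the anode.
E°cell = E°(cathode) − E°(anode) = −1.172 − (−2.374) = +1.202 V.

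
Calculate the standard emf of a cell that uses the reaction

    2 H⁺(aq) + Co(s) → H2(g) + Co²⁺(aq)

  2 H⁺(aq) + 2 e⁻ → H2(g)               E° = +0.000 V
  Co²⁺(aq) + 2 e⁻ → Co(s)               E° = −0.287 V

+0.287 V

H⁺(aq) gains electrons, so the 2H⁺/H₂ couple is the cathode; the Co²⁺/Co couple is the anode.
E°cell = E°(cathode) − E°(anode) = +0.000 − (−0.287) = +0.287 V.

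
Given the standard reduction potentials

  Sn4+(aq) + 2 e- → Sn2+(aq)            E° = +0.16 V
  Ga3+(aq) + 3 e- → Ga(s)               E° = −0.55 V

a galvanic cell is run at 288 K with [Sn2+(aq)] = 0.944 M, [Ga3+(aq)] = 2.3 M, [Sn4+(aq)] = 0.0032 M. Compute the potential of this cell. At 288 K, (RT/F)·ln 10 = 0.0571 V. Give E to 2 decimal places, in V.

+0.63 V

The Sn⁴⁺/Sn²⁺ couple has the more positive E°, so it is the cathode; Ga³⁺/Ga is the anode.
E°cell = E°cat − E°an = +0.16 − (−0.55) = +0.71 V; n = 6.
The balanced reaction is 3 Sn4+(aq) + 2 Ga(s) → 3 Sn2+(aq) + 2 Ga3+(aq), so Q = ([Sn2+(aq)]^3·[Ga3+(aq)]^2) / [Sn4+(aq)]^3 = 1.36×10^8 and log Q = 8.133.
By the Nernst equation, E = +0.71 − (0.0571/6)·(8.133) = +0.63 V.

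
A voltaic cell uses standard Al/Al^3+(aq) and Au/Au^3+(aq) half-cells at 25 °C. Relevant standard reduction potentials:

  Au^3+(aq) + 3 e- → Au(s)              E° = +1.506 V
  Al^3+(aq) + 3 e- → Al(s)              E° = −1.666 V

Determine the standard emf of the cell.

+3.172 V

Of the two couples in this cell, the one with the more positive reduction potential is reduced at the cathode: here that is Au³⁺/Au (+1.506 V); Al³⁺/Al (−1.666 V) is the anode.
E°cell = E°(cathode) − E°(anode) = +1.506 − (−1.666) = +3.172 V.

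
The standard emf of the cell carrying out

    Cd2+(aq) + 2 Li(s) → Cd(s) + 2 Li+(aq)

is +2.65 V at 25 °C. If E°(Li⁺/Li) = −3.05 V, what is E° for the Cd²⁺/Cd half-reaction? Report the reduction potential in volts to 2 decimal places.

In the reaction as written the Cd²⁺/Cd couple is reduced (cathode) and Li⁺/Li is oxidized (anode), so E°cell = E°(Cd²⁺/Cd) − E°(Li⁺/Li).
E°(Cd²⁺/Cd) = E°cell + E°(anode) = +2.65 + (−3.05) = −0.40 V.

−0.40 V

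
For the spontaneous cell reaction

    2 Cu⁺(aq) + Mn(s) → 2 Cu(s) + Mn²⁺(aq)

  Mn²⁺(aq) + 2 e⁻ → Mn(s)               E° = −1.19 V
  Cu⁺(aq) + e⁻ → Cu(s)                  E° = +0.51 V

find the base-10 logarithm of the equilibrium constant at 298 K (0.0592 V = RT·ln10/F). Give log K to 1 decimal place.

log K = 57.4

The Cu⁺/Cu couple is reduced (cathode); E°cell = +0.51 − (−1.19) = +1.70 V with n = 2.
At equilibrium E = 0, so log K = nE°cell / 0.0592 = (2)(+1.70) / 0.0592 = 57.4.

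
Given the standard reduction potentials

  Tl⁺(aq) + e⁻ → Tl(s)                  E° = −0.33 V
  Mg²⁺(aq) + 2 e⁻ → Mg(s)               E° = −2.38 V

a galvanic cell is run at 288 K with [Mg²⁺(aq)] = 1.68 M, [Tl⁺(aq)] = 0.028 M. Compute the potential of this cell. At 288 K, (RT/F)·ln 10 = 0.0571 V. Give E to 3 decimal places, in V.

+1.955 V

Since E°(Tl⁺/Tl) > E°(Mg²⁺/Mg), Tl⁺/Tl serves as the cathode.
E°cell = E°cat − E°an = −0.33 − (−2.38) = +2.05 V; n = 2.
For the overall reaction 2 Tl⁺(aq) + Mg(s) → 2 Tl(s) + Mg²⁺(aq), Q = [Mg²⁺(aq)] / [Tl⁺(aq)]^2 = 2.14×10^3, giving log Q = 3.331.
E = E° − (0.0571/n)·log Q = +2.05 − (0.0571/2)(3.331) = +1.955 V.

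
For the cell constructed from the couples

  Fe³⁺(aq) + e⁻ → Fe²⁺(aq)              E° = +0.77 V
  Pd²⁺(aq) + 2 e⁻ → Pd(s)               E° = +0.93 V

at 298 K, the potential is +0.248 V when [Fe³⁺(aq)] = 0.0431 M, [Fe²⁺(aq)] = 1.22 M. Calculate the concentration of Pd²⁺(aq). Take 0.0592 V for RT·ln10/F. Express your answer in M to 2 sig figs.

Pd²⁺/Pd is the cathode (higher E°); E°cell = +0.93 − (+0.77) = +0.16 V with n = 2.
Since E = E° − (0.0592/n)·log Q, log Q = n(E° − E)/0.0592 = −2.973.
For Pd²⁺(aq) + 2 Fe²⁺(aq) → Pd(s) + 2 Fe³⁺(aq), the reaction quotient is Q = [Fe³⁺(aq)]^2 / ([Pd²⁺(aq)]·[Fe²⁺(aq)]^2).
Substituting the known concentrations and solving, log [Pd²⁺(aq)] = 0.069 and [Pd²⁺(aq)] = 1.2 M.

1.2 M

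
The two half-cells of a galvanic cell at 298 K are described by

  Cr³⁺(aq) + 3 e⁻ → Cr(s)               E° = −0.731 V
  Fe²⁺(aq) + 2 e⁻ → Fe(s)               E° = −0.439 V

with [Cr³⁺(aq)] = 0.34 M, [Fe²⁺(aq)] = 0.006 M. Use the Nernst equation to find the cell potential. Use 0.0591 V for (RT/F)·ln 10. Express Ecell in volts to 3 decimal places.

+0.236 V

Fe²⁺/Fe is reduced (cathode, E° = −0.439 V) and Cr³⁺/Cr is oxidized (anode).
E°cell = −0.439 − (−0.731) = +0.292 V, with n = 6 electrons transferred.
Balancing gives 3 Fe²⁺(aq) + 2 Cr(s) → 3 Fe(s) + 2 Cr³⁺(aq); hence Q = [Cr³⁺(aq)]^2 / [Fe²⁺(aq)]^3 = 5.35×10^5 (log Q = 5.729).
E = E° − (0.0591/n)·log Q = +0.292 − (0.0591/6)(5.729) = +0.236 V.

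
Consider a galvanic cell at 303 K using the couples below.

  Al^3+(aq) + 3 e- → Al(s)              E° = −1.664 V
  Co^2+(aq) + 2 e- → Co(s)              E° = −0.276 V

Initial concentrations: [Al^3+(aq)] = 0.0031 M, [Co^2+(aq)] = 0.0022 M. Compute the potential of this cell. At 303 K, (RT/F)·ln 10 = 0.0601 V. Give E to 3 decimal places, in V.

+1.358 V

Since E°(Co²⁺/Co) > E°(Al³⁺/Al), Co²⁺/Co serves as the cathode.
E°cell = E°cat − E°an = −0.276 − (−1.664) = +1.388 V; n = 6.
For the overall reaction 3 Co^2+(aq) + 2 Al(s) → 3 Co(s) + 2 Al^3+(aq), Q = [Al^3+(aq)]^2 / [Co^2+(aq)]^3 = 903, giving log Q = 2.955.
Applying E = E° − (RT ln10/nF)·log Q gives +1.388 − (0.0601/6)(2.955) = +1.358 V.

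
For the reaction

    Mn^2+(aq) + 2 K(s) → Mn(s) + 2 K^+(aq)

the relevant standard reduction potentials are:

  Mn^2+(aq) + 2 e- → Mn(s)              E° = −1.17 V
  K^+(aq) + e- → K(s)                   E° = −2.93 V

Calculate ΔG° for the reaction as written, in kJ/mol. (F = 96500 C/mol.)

−340 kJ/mol

In the reaction as written Mn^2+(aq) is reduced, so the Mn²⁺/Mn couple is the cathode and K⁺/K is the anode.
E°cell = −1.17 − (−2.93) = +1.76 V; balancing electrons gives n = 2.
ΔG° = −nFE°cell = −(2)(96500)(+1.76) J/mol = −340 kJ/mol.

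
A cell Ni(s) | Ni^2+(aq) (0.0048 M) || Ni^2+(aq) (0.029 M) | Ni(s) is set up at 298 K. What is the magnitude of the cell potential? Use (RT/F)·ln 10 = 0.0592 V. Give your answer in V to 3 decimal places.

For a concentration cell E°cell = 0, since both electrodes use the same couple.
The compartment with the higher Ni^2+(aq) concentration (0.029 M) acts as the cathode; ions are reduced there and produced at the dilute (0.0048 M) anode.
With n = 2, Ecell = −(0.0592/2)·log([dilute]/[conc]) = −(0.0592/2)·log(0.0048/0.029) = +0.023 V.

0.023 V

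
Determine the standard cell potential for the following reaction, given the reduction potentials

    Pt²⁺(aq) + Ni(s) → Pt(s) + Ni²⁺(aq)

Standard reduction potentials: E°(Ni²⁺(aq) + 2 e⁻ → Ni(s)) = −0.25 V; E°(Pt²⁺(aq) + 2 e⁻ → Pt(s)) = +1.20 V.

+1.45 V

Pt²⁺(aq) gains electrons, so the Pt²⁺/Pt couple is the cathode; the Ni²⁺/Ni couple is the anode.
E°cell = E°(cathode) − E°(anode) = +1.20 − (−0.25) = +1.45 V.
The positive value indicates the reaction is spontaneous as written.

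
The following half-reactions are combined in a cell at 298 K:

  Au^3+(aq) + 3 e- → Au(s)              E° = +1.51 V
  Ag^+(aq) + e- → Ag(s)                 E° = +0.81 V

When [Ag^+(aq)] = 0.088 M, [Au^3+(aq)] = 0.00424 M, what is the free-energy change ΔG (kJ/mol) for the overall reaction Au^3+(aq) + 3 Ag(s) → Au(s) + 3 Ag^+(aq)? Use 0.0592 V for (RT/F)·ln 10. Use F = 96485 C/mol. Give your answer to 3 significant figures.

−207 kJ/mol

With Au³⁺/Au reduced at the cathode, E°cell = +1.51 − (+0.81) = +0.70 V and n = 3.
Q = [Ag^+(aq)]^3 / [Au^3+(aq)] = 0.161, so log Q = −0.794 and E = +0.70 − (0.0592/3)(−0.794) = +0.7157 V.
Then ΔG = −nFE = −3 × 96485 × +0.7157 J/mol = −207 kJ/mol.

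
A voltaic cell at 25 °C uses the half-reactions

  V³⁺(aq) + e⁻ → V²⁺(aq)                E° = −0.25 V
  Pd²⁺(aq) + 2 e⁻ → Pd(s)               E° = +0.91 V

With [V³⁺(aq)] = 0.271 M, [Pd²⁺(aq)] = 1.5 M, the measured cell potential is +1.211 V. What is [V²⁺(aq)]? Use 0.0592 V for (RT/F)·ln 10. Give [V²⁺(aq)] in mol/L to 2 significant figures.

1.6 M

The Pd²⁺/Pd couple has the larger reduction potential, so it is the cathode: E°cell = +0.91 − (−0.25) = +1.16 V and n = 2.
From the Nernst equation, log Q = n(E° − E)/0.0592 = 2·(+1.16 − (+1.211))/0.0592 = −1.723.
Balancing electrons gives Pd²⁺(aq) + 2 V²⁺(aq) → Pd(s) + 2 V³⁺(aq); thus Q = [V³⁺(aq)]^2 / ([Pd²⁺(aq)]·[V²⁺(aq)]^2).
Substituting the known concentrations and solving, log [V²⁺(aq)] = 0.206 and [V²⁺(aq)] = 1.6 M.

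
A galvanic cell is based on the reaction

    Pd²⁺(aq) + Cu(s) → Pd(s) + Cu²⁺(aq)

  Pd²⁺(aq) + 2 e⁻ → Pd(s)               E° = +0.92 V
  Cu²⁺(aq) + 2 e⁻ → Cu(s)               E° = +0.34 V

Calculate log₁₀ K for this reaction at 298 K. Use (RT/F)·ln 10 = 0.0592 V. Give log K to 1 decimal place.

The Pd²⁺/Pd couple is reduced (cathode); E°cell = +0.92 − (+0.34) = +0.58 V with n = 2.
At equilibrium E = 0, so log K = nE°cell / 0.0592 = (2)(+0.58) / 0.0592 = 19.6.

log K = 19.6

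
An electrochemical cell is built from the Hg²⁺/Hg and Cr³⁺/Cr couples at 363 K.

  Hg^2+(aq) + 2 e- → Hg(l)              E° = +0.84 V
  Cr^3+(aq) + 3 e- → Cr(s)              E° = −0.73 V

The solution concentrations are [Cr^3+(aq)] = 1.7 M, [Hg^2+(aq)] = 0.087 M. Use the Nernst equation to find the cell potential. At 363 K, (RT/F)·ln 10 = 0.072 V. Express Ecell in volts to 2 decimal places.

Hg²⁺/Hg is reduced (cathode, E° = +0.84 V) and Cr³⁺/Cr is oxidized (anode).
The standard potential is +0.84 − (−0.73) = +1.57 V and the balanced reaction transfers n = 6 electrons.
Balancing gives 3 Hg^2+(aq) + 2 Cr(s) → 3 Hg(l) + 2 Cr^3+(aq); hence Q = [Cr^3+(aq)]^2 / [Hg^2+(aq)]^3 = 4.39×10^3 (log Q = 3.642).
Applying E = E° − (RT ln10/nF)·log Q gives +1.57 − (0.072/6)(3.642) = +1.53 V.

+1.53 V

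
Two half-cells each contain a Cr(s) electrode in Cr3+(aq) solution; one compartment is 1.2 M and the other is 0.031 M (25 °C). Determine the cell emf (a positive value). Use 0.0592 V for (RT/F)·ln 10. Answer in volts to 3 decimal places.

0.031 V

For a concentration cell E°cell = 0, since both electrodes use the same couple.
The compartment with the higher Cr3+(aq) concentration (1.2 M) acts as the cathode; ions are reduced there and produced at the dilute (0.031 M) anode.
With n = 3, Ecell = −(0.0592/3)·log([dilute]/[conc]) = −(0.0592/3)·log(0.031/1.2) = +0.031 V.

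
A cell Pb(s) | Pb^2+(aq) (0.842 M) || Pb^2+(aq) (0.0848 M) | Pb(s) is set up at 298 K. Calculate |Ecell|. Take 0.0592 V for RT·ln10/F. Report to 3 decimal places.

For a concentration cell E°cell = 0, since both electrodes use the same couple.
The compartment with the higher Pb^2+(aq) concentration (0.842 M) acts as the cathode; ions are reduced there and produced at the dilute (0.0848 M) anode.
With n = 2, Ecell = −(0.0592/2)·log([dilute]/[conc]) = −(0.0592/2)·log(0.0848/0.842) = +0.030 V.

0.030 V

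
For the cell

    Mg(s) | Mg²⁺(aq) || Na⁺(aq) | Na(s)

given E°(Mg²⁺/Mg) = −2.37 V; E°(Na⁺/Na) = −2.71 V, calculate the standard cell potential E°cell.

By convention the left-hand electrode in cell notation is the anode (oxidation) and the right-hand electrode is the cathode (reduction).
E°cell = E°(right) − E°(left) = −2.71 − (−2.37) = −0.34 V.
The negative sign shows that, as written, the cell would require an external voltage to drive the reaction.

−0.34 V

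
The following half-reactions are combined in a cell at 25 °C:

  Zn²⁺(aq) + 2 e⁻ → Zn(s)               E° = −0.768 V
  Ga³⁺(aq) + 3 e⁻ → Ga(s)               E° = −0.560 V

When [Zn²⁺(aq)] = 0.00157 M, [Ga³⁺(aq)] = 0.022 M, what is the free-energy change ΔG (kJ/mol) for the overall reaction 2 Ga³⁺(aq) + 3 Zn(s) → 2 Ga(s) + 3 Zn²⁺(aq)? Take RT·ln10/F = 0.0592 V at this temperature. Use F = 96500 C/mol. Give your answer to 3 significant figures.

−150 kJ/mol

The standard cell potential is −0.560 − (−0.768) = +0.208 V, with n = 6 electrons in the balanced equation.
Q = [Zn²⁺(aq)]^3 / [Ga³⁺(aq)]^2 = 8×10^−6, so log Q = −5.097 and E = +0.208 − (0.0592/6)(−5.097) = +0.2583 V.
ΔG = −nFE = −(6)(96500)(+0.2583) J/mol = −150 kJ/mol.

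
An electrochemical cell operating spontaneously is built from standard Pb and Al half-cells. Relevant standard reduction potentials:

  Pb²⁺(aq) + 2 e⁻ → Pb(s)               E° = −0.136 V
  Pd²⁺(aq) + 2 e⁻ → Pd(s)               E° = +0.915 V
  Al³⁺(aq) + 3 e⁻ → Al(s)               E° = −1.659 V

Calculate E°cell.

+1.523 V

Of the two couples in this cell, the one with the more positive reduction potential is reduced at the cathode: here that is Pb²⁺/Pb (−0.136 V); Al³⁺/Al (−1.659 V) is the anode.
E°cell = E°(cathode) − E°(anode) = −0.136 − (−1.659) = +1.523 V.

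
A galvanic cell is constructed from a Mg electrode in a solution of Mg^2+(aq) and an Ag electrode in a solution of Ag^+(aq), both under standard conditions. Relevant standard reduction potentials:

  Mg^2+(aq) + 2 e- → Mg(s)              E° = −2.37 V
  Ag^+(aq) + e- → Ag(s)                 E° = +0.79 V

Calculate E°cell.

The Ag⁺/Ag couple has the higher E°, so Ag ion is reduced (cathode) and Mg is oxidized (anode).
E°cell = E°(cathode) − E°(anode) = +0.79 − (−2.37) = +3.16 V.

+3.16 V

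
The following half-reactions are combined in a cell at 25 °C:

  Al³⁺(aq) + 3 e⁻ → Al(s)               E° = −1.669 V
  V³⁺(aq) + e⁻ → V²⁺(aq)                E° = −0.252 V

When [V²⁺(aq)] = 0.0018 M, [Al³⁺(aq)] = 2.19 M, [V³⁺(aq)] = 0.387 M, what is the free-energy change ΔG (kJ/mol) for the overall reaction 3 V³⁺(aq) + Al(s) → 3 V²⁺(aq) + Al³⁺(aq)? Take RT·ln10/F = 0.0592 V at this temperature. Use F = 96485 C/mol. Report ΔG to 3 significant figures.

E°cell = −0.252 − (−1.669) = +1.417 V; the balanced reaction transfers n = 3 electrons.
Here Q = ([V²⁺(aq)]^3·[Al³⁺(aq)]) / [V³⁺(aq)]^3 = 2.2×10^−7 (log Q = −6.657), giving E = +1.417 − (0.0592/3)·(−6.657) = +1.5484 V.
Finally ΔG = −nFE = −(3)(96485 C/mol)(+1.5484 V) = −448 kJ/mol.

−448 kJ/mol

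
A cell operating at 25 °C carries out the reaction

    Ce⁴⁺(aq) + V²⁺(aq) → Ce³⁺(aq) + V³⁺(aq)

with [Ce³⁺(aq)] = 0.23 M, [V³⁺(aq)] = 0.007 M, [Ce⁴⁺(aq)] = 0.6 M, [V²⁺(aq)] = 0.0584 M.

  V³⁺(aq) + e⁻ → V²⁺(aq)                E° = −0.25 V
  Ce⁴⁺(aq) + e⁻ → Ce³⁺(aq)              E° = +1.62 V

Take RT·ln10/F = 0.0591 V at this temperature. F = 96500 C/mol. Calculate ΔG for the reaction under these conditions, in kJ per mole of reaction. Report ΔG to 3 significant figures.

−188 kJ/mol

E°cell = +1.62 − (−0.25) = +1.87 V; the balanced reaction transfers n = 1 electron.
Q = ([Ce³⁺(aq)]·[V³⁺(aq)]) / ([Ce⁴⁺(aq)]·[V²⁺(aq)]) = 0.0459, so log Q = −1.338 and E = +1.87 − (0.0591/1)(−1.338) = +1.9491 V.
ΔG = −nFE = −(1)(96500)(+1.9491) J/mol = −188 kJ/mol.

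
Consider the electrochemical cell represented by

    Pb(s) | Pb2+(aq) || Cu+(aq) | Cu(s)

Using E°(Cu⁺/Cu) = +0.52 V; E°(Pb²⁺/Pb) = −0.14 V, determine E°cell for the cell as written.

By convention the left-hand electrode in cell notation is the anode (oxidation) and the right-hand electrode is the cathode (reduction).
E°cell = E°(right) − E°(left) = +0.52 − (−0.14) = +0.66 V.

+0.66 V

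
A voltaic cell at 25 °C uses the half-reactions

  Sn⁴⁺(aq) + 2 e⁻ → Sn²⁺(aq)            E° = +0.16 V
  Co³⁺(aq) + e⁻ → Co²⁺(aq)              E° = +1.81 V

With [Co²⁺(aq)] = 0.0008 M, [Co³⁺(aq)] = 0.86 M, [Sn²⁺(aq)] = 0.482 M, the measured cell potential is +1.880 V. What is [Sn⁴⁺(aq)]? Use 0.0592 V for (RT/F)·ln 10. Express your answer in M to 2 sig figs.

0.0095 M

The Co³⁺/Co²⁺ couple has the larger reduction potential, so it is the cathode: E°cell = +1.81 − (+0.16) = +1.65 V and n = 2.
Since E = E° − (0.0592/n)·log Q, log Q = n(E° − E)/0.0592 = −7.770.
The balanced reaction is 2 Co³⁺(aq) + Sn²⁺(aq) → 2 Co²⁺(aq) + Sn⁴⁺(aq), so Q = ([Co²⁺(aq)]^2·[Sn⁴⁺(aq)]) / ([Co³⁺(aq)]^2·[Sn²⁺(aq)]).
Solving for the unknown gives log [Sn⁴⁺(aq)] = −2.024, so [Sn⁴⁺(aq)] ≈ 0.0095 M.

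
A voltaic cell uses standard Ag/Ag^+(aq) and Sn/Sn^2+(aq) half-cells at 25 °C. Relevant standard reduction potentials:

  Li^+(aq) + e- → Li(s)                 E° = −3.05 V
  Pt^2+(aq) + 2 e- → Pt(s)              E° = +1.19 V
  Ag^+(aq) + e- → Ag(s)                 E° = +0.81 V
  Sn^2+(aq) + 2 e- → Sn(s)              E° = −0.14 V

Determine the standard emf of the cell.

Of the two couples in this cell, the one with the more positive reduction potential is reduced at the cathode: here that is Ag⁺/Ag (+0.81 V); Sn²⁺/Sn (−0.14 V) is the anode.
E°cell = E°(cathode) − E°(anode) = +0.81 − (−0.14) = +0.95 V.

+0.95 V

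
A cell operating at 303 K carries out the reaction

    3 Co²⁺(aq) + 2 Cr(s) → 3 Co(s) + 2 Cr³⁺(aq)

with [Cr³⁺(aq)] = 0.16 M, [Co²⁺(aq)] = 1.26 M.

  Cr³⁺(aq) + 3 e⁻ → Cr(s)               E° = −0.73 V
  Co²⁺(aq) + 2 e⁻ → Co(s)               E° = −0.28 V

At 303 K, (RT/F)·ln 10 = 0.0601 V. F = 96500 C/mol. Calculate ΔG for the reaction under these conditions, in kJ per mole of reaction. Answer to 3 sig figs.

−272 kJ/mol

The standard cell potential is −0.28 − (−0.73) = +0.45 V, with n = 6 electrons in the balanced equation.
Q = [Cr³⁺(aq)]^2 / [Co²⁺(aq)]^3 = 0.0128, so log Q = −1.893 and E = +0.45 − (0.0601/6)(−1.893) = +0.4690 V.
Then ΔG = −nFE = −6 × 96500 × +0.4690 J/mol = −272 kJ/mol.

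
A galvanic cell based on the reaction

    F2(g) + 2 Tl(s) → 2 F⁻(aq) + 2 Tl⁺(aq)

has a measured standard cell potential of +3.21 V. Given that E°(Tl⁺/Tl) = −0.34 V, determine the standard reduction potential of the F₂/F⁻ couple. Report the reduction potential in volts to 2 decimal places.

+2.87 V

In the reaction as written the F₂/F⁻ couple is reduced (cathode) and Tl⁺/Tl is oxidized (anode), so E°cell = E°(F₂/F⁻) − E°(Tl⁺/Tl).
E°(F₂/F⁻) = E°cell + E°(anode) = +3.21 + (−0.34) = +2.87 V.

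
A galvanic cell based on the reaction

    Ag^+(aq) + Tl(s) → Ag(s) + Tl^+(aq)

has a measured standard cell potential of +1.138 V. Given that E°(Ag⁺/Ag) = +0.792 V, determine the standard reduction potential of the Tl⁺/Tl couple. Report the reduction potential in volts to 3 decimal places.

−0.346 V

In the reaction as written the Ag⁺/Ag couple is reduced (cathode) and Tl⁺/Tl is oxidized (anode), so E°cell = E°(Ag⁺/Ag) − E°(Tl⁺/Tl).
E°(Tl⁺/Tl) = E°(cathode) − E°cell = +0.792 − (+1.138) = −0.346 V.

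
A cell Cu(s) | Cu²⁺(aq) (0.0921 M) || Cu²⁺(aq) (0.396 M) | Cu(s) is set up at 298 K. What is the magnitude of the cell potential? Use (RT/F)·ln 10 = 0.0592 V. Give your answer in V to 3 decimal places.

0.019 V

For a concentration cell E°cell = 0, since both electrodes use the same couple.
The compartment with the higher Cu²⁺(aq) concentration (0.396 M) acts as the cathode; ions are reduced there and produced at the dilute (0.0921 M) anode.
With n = 2, Ecell = −(0.0592/2)·log([dilute]/[conc]) = −(0.0592/2)·log(0.0921/0.396) = +0.019 V.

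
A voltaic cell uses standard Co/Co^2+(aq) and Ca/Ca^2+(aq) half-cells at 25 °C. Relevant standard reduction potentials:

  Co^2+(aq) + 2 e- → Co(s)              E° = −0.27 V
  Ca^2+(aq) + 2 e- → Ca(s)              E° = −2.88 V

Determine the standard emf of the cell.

Of the two couples in this cell, the one with the more positive reduction potential is reduced at the cathode: here that is Co²⁺/Co (−0.27 V); Ca²⁺/Ca (−2.88 V) is the anode.
E°cell = E°(cathode) − E°(anode) = −0.27 − (−2.88) = +2.61 V.

+2.61 V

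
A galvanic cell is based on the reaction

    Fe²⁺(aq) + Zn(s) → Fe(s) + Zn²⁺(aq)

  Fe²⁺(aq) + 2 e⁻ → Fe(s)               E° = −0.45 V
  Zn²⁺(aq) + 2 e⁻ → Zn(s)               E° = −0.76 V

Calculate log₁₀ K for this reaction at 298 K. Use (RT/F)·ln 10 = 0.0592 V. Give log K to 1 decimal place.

log K = 10.5

The Fe²⁺/Fe couple is reduced (cathode); E°cell = −0.45 − (−0.76) = +0.31 V with n = 2.
At equilibrium E = 0, so log K = nE°cell / 0.0592 = (2)(+0.31) / 0.0592 = 10.5.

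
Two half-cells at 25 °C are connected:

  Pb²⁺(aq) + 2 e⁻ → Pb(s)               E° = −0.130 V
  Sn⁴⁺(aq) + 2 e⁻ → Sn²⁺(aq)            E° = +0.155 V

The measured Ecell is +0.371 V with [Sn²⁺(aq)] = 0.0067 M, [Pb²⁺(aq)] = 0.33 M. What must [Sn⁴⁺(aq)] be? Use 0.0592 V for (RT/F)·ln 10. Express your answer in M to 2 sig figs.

The Sn⁴⁺/Sn²⁺ couple has the larger reduction potential, so it is the cathode: E°cell = +0.155 − (−0.130) = +0.285 V and n = 2.
Since E = E° − (0.0592/n)·log Q, log Q = n(E° − E)/0.0592 = −2.905.
Balancing electrons gives Sn⁴⁺(aq) + Pb(s) → Sn²⁺(aq) + Pb²⁺(aq); thus Q = ([Sn²⁺(aq)]·[Pb²⁺(aq)]) / [Sn⁴⁺(aq)].
Substituting the known concentrations and solving, log [Sn⁴⁺(aq)] = 0.250 and [Sn⁴⁺(aq)] = 1.8 M.

1.8 M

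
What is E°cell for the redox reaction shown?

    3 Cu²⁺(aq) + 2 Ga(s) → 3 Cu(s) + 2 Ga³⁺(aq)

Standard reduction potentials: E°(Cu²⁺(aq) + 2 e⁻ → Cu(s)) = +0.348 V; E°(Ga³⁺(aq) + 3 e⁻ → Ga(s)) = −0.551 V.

+0.899 V

Cu²⁺(aq) gains electrons, so the Cu²⁺/Cu couple is the cathode; the Ga³⁺/Ga couple is the anode.
E°cell = E°(cathode) − E°(anode) = +0.348 − (−0.551) = +0.899 V.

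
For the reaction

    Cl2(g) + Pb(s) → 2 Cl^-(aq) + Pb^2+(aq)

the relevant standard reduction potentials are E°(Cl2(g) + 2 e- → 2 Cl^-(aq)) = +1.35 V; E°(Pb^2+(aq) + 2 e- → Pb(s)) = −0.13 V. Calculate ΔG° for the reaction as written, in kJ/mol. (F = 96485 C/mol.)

−286 kJ/mol

In the reaction as written Cl2(g) is reduced, so the Cl₂/Cl⁻ couple is the cathode and Pb²⁺/Pb is the anode.
E°cell = +1.35 − (−0.13) = +1.48 V; balancing electrons gives n = 2.
ΔG° = −nFE°cell = −(2)(96485)(+1.48) J/mol = −286 kJ/mol.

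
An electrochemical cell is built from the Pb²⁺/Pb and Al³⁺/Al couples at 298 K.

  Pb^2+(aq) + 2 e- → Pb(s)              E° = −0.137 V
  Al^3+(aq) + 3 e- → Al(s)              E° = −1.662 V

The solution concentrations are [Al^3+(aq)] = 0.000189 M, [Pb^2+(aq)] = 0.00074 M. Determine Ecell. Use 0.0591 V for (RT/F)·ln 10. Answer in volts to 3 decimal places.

The Pb²⁺/Pb couple has the more positive E°, so it is the cathode; Al³⁺/Al is the anode.
E°cell = E°cat − E°an = −0.137 − (−1.662) = +1.525 V; n = 6.
Balancing gives 3 Pb^2+(aq) + 2 Al(s) → 3 Pb(s) + 2 Al^3+(aq); hence Q = [Al^3+(aq)]^2 / [Pb^2+(aq)]^3 = 88.2 (log Q = 1.945).
E = E° − (0.0591/n)·log Q = +1.525 − (0.0591/6)(1.945) = +1.506 V.

+1.506 V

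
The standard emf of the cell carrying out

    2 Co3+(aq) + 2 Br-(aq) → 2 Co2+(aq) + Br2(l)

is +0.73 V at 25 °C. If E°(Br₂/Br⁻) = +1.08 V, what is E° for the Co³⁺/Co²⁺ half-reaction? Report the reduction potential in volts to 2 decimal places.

+1.81 V

In the reaction as written the Co³⁺/Co²⁺ couple is reduced (cathode) and Br₂/Br⁻ is oxidized (anode), so E°cell = E°(Co³⁺/Co²⁺) − E°(Br₂/Br⁻).
E°(Co³⁺/Co²⁺) = E°cell + E°(anode) = +0.73 + (+1.08) = +1.81 V.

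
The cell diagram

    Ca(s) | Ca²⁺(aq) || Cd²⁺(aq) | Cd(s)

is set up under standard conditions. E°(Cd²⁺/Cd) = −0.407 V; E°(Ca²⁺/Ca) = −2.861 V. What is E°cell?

By convention the left-hand electrode in cell notation is the anode (oxidation) and the right-hand electrode is the cathode (reduction).
E°cell = E°(right) − E°(left) = −0.407 − (−2.861) = +2.454 V.

+2.454 V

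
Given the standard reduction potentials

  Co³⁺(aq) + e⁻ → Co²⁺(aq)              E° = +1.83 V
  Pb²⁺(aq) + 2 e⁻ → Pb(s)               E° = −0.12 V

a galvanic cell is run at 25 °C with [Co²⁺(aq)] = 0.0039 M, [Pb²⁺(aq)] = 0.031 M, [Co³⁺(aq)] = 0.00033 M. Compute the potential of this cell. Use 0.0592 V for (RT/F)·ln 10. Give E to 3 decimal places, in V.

The Co³⁺/Co²⁺ couple has the more positive E°, so it is the cathode; Pb²⁺/Pb is the anode.
E°cell = +1.83 − (−0.12) = +1.95 V, with n = 2 electrons transferred.
Balancing gives 2 Co³⁺(aq) + Pb(s) → 2 Co²⁺(aq) + Pb²⁺(aq); hence Q = ([Co²⁺(aq)]^2·[Pb²⁺(aq)]) / [Co³⁺(aq)]^2 = 4.33 (log Q = 0.636).
By the Nernst equation, E = +1.95 − (0.0592/2)·(0.636) = +1.931 V.

+1.931 V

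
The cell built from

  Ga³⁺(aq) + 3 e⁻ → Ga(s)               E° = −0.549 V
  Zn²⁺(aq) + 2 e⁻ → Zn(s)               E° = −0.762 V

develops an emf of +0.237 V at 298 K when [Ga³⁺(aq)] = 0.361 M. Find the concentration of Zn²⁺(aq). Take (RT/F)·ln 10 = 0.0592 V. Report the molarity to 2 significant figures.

With Ga³⁺/Ga at the cathode and Zn²⁺/Zn at the anode, E°cell = −0.549 − (−0.762) = +0.213 V (n = 6).
Since E = E° − (0.0592/n)·log Q, log Q = n(E° − E)/0.0592 = −2.432.
Balancing electrons gives 2 Ga³⁺(aq) + 3 Zn(s) → 2 Ga(s) + 3 Zn²⁺(aq); thus Q = [Zn²⁺(aq)]^3 / [Ga³⁺(aq)]^2.
Solving for the unknown gives log [Zn²⁺(aq)] = −1.106, so [Zn²⁺(aq)] ≈ 0.078 M.

0.078 M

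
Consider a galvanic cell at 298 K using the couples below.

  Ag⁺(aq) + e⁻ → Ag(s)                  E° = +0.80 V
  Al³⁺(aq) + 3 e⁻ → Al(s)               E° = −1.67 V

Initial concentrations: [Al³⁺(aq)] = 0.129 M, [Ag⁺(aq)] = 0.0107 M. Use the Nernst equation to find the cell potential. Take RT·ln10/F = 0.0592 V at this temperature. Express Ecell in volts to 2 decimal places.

+2.37 V

Ag⁺/Ag is reduced (cathode, E° = +0.80 V) and Al³⁺/Al is oxidized (anode).
E°cell = E°cat − E°an = +0.80 − (−1.67) = +2.47 V; n = 3.
Balancing gives 3 Ag⁺(aq) + Al(s) → 3 Ag(s) + Al³⁺(aq); hence Q = [Al³⁺(aq)] / [Ag⁺(aq)]^3 = 1.05×10^5 (log Q = 5.022).
Applying E = E° − (RT ln10/nF)·log Q gives +2.47 − (0.0592/3)(5.022) = +2.37 V.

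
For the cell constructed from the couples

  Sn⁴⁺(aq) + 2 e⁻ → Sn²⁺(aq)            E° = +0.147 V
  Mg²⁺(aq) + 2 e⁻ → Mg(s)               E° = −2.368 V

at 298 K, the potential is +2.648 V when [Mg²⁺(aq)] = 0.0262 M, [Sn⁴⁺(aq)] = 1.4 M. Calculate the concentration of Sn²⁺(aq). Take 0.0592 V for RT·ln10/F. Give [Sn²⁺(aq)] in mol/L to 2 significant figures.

0.0017 M

Sn⁴⁺/Sn²⁺ is the cathode (higher E°); E°cell = +0.147 − (−2.368) = +2.515 V with n = 2.
Since E = E° − (0.0592/n)·log Q, log Q = n(E° − E)/0.0592 = −4.493.
For Sn⁴⁺(aq) + Mg(s) → Sn²⁺(aq) + Mg²⁺(aq), the reaction quotient is Q = ([Sn²⁺(aq)]·[Mg²⁺(aq)]) / [Sn⁴⁺(aq)].
Isolating [Sn²⁺(aq)] in Q = 10^{−4.493} yields log [Sn²⁺(aq)] = −2.765, i.e. 0.0017 M.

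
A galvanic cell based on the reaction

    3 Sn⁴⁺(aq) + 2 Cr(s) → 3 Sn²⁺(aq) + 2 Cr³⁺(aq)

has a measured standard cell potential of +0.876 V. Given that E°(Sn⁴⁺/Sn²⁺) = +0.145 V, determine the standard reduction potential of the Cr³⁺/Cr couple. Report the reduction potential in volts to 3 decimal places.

−0.731 V

In the reaction as written the Sn⁴⁺/Sn²⁺ couple is reduced (cathode) and Cr³⁺/Cr is oxidized (anode), so E°cell = E°(Sn⁴⁺/Sn²⁺) − E°(Cr³⁺/Cr).
E°(Cr³⁺/Cr) = E°(cathode) − E°cell = +0.145 − (+0.876) = −0.731 V.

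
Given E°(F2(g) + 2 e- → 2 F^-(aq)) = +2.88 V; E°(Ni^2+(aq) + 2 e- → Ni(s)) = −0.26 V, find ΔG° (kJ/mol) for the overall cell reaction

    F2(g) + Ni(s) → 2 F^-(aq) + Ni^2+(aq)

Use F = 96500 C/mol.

In the reaction as written F2(g) is reduced, so the F₂/F⁻ couple is the cathode and Ni²⁺/Ni is the anode.
E°cell = +2.88 − (−0.26) = +3.14 V; balancing electrons gives n = 2.
ΔG° = −nFE°cell = −(2)(96500)(+3.14) J/mol = −606 kJ/mol.

−606 kJ/mol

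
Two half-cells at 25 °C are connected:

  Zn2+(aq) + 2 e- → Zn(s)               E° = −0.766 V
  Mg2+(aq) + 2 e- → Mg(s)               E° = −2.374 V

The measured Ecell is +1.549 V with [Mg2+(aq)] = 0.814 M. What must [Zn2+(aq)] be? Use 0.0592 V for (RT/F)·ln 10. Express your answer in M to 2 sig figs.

0.0083 M

The Zn²⁺/Zn couple has the larger reduction potential, so it is the cathode: E°cell = −0.766 − (−2.374) = +1.608 V and n = 2.
From the Nernst equation, log Q = n(E° − E)/0.0592 = 2·(+1.608 − (+1.549))/0.0592 = 1.993.
Balancing electrons gives Zn2+(aq) + Mg(s) → Zn(s) + Mg2+(aq); thus Q = [Mg2+(aq)] / [Zn2+(aq)].
Solving for the unknown gives log [Zn2+(aq)] = −2.082, so [Zn2+(aq)] ≈ 0.0083 M.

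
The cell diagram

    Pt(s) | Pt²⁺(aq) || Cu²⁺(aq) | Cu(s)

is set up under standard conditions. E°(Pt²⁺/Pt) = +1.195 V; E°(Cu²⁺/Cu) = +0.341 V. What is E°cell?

By convention the left-hand electrode in cell notation is the anode (oxidation) and the right-hand electrode is the cathode (reduction).
E°cell = E°(right) − E°(left) = +0.341 − (+1.195) = −0.854 V.
The negative sign shows that, as written, the cell would require an external voltage to drive the reaction.

−0.854 V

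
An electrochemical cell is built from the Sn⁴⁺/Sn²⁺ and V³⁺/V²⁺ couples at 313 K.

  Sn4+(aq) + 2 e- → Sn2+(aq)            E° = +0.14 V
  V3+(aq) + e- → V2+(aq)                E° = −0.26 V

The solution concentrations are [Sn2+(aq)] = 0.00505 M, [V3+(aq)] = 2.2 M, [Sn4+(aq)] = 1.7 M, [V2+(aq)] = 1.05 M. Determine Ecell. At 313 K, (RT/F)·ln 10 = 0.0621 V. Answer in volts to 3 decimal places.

+0.459 V

Sn⁴⁺/Sn²⁺ is reduced (cathode, E° = +0.14 V) and V³⁺/V²⁺ is oxidized (anode).
The standard potential is +0.14 − (−0.26) = +0.40 V and the balanced reaction transfers n = 2 electrons.
For the overall reaction Sn4+(aq) + 2 V2+(aq) → Sn2+(aq) + 2 V3+(aq), Q = ([Sn2+(aq)]·[V3+(aq)]^2) / ([Sn4+(aq)]·[V2+(aq)]^2) = 0.013, giving log Q = −1.885.
By the Nernst equation, E = +0.40 − (0.0621/2)·(−1.885) = +0.459 V.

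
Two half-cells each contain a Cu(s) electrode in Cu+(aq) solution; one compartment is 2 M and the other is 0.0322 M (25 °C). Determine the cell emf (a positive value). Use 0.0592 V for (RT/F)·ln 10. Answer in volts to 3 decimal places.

0.106 V

For a concentration cell E°cell = 0, since both electrodes use the same couple.
The compartment with the higher Cu+(aq) concentration (2 M) acts as the cathode; ions are reduced there and produced at the dilute (0.0322 M) anode.
With n = 1, Ecell = −(0.0592/1)·log([dilute]/[conc]) = −(0.0592/1)·log(0.0322/2) = +0.106 V.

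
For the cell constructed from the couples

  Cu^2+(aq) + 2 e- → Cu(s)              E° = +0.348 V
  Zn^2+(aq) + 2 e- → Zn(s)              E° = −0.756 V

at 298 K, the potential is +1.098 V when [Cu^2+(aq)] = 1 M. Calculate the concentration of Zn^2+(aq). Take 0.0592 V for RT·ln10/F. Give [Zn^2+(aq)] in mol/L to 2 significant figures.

Cu²⁺/Cu is the cathode (higher E°); E°cell = +0.348 − (−0.756) = +1.104 V with n = 2.
Rearranging E = E° − (0.0592/n)·log Q gives log Q = 2(+1.104 − (+1.098))/0.0592 = 0.203.
For Cu^2+(aq) + Zn(s) → Cu(s) + Zn^2+(aq), the reaction quotient is Q = [Zn^2+(aq)] / [Cu^2+(aq)].
Isolating [Zn^2+(aq)] in Q = 10^{0.203} yields log [Zn^2+(aq)] = 0.203, i.e. 1.6 M.

1.6 M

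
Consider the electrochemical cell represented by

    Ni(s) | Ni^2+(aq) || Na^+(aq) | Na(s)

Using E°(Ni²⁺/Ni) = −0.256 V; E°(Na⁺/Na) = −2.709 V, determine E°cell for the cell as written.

−2.453 V

By convention the left-hand electrode in cell notation is the anode (oxidation) and the right-hand electrode is the cathode (reduction).
E°cell = E°(right) − E°(left) = −2.709 − (−0.256) = −2.453 V.
The negative sign shows that, as written, the cell would require an external voltage to drive the reaction.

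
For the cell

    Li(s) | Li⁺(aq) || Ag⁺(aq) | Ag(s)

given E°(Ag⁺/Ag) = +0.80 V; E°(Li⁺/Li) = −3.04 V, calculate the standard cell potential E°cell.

By convention the left-hand electrode in cell notation is the anode (oxidation) and the right-hand electrode is the cathode (reduction).
E°cell = E°(right) − E°(left) = +0.80 − (−3.04) = +3.84 V.

+3.84 V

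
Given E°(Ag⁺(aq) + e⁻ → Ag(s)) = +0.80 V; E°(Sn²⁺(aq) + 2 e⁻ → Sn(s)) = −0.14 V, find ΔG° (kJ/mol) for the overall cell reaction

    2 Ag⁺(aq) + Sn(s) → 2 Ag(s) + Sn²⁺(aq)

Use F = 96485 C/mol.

−181 kJ/mol

In the reaction as written Ag⁺(aq) is reduced, so the Ag⁺/Ag couple is the cathode and Sn²⁺/Sn is the anode.
E°cell = +0.80 − (−0.14) = +0.94 V; balancing electrons gives n = 2.
ΔG° = −nFE°cell = −(2)(96485)(+0.94) J/mol = −181 kJ/mol.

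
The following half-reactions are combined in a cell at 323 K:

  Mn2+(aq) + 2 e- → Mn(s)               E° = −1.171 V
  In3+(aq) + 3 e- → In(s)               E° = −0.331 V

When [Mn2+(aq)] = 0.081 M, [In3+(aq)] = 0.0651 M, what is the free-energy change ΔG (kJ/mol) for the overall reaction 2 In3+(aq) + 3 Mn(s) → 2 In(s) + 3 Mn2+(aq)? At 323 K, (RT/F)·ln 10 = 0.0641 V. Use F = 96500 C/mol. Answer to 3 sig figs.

The standard cell potential is −0.331 − (−1.171) = +0.840 V, with n = 6 electrons in the balanced equation.
Q = [Mn2+(aq)]^3 / [In3+(aq)]^2 = 0.125, so log Q = −0.902 and E = +0.840 − (0.0641/6)(−0.902) = +0.8496 V.
ΔG = −nFE = −(6)(96500)(+0.8496) J/mol = −492 kJ/mol.

−492 kJ/mol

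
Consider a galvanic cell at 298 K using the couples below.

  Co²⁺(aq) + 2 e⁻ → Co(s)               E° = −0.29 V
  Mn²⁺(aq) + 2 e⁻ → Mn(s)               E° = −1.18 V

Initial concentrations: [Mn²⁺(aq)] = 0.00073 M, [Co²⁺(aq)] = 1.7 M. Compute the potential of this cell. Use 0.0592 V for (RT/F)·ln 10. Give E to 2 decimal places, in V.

+0.99 V

Since E°(Co²⁺/Co) > E°(Mn²⁺/Mn), Co²⁺/Co serves as the cathode.
E°cell = E°cat − E°an = −0.29 − (−1.18) = +0.89 V; n = 2.
Balancing gives Co²⁺(aq) + Mn(s) → Co(s) + Mn²⁺(aq); hence Q = [Mn²⁺(aq)] / [Co²⁺(aq)] = 0.000429 (log Q = −3.367).
Applying E = E° − (RT ln10/nF)·log Q gives +0.89 − (0.0592/2)(−3.367) = +0.99 V.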